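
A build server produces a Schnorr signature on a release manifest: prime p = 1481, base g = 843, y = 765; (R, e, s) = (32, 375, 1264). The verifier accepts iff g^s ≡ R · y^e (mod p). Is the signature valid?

invalid

g^s mod p:
843^1264 mod 1481 = 28
R · y^e mod p:
765^375 mod 1481 = 175
32·175 = 5600 ≡ 1157 (mod 1481)
28 ≠ 1157; the check fails.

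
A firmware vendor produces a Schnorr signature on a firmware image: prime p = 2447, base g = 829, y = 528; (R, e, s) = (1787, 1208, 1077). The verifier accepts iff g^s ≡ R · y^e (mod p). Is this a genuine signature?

g^s mod p:
Squares mod 2447: 829^1≡829, 829^2≡2081, 829^4≡1818, 829^8≡1674, 829^16≡461, 829^32≡2079, 829^64≡839, 829^128≡1632, 829^256≡1088, 829^512≡1843, 829^1024≡213
1077 = 1024 + 32 + 16 + 4 + 1, so 829^1077 ≡ 213·2079·461·1818·829 ≡ 1098 (mod 2447)
R · y^e mod p:
Squares mod 2447: 528^1≡528, 528^2≡2273, 528^4≡912, 528^8≡2211, 528^16≡1862, 528^32≡2092, 528^64≡1228, 528^128≡632, 528^256≡563, 528^512≡1306, 528^1024≡77
1208 = 1024 + 128 + 32 + 16 + 8, so 528^1208 ≡ 77·632·2092·1862·2211 ≡ 26 (mod 2447)
1787·26 = 46462 ≡ 2416 (mod 2447)
1098 ≠ 2416; the check fails.

forged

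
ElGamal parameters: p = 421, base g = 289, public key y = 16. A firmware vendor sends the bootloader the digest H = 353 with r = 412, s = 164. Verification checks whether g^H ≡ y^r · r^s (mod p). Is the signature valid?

invalid

Left side g^H mod p:
289^2 = 83521 ≡ 163
289^4 ≡ 163^2 = 26569 ≡ 46
289^8 ≡ 46^2 = 2116 ≡ 11
289^16 ≡ 11^2 = 121
289^32 ≡ 121^2 = 14641 ≡ 327
289^64 ≡ 327^2 = 106929 ≡ 416
289^128 ≡ 416^2 = 173056 ≡ 25
289^256 ≡ 25^2 = 625 ≡ 204
353 = 256 + 64 + 32 + 1, so 289^353 ≡ 204·416·327·289 ≡ 363 (mod 421)
Right side y^r · r^s mod p:
16^2 = 256
16^4 ≡ 256^2 = 65536 ≡ 281
16^8 ≡ 281^2 = 78961 ≡ 234
16^16 ≡ 234^2 = 54756 ≡ 26
16^32 ≡ 26^2 = 676 ≡ 255
16^64 ≡ 255^2 = 65025 ≡ 191
16^128 ≡ 191^2 = 36481 ≡ 275
16^256 ≡ 275^2 = 75625 ≡ 266
412 = 256 + 128 + 16 + 8 + 4, so 16^412 ≡ 266·275·26·234·281 ≡ 9 (mod 421)
412^2 = 169744 ≡ 81
412^4 ≡ 81^2 = 6561 ≡ 246
412^8 ≡ 246^2 = 60516 ≡ 313
412^16 ≡ 313^2 = 97969 ≡ 297
412^32 ≡ 297^2 = 88209 ≡ 220
412^64 ≡ 220^2 = 48400 ≡ 406
412^128 ≡ 406^2 = 164836 ≡ 225
164 = 128 + 32 + 4, so 412^164 ≡ 225·220·246 ≡ 417 (mod 421)
9·417 = 3753 ≡ 385 (mod 421)
363 ≠ 385, so verification fails.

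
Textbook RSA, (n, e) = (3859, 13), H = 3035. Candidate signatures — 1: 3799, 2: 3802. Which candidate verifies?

Candidate 1: 3799^2 = 14432401 ≡ 3600; 3799^4 ≡ 3600^2 = 12960000 ≡ 1478; 3799^8 ≡ 1478^2 = 2184484 ≡ 290; 13 = 8 + 4 + 1, so 3799^13 ≡ 290·1478·3799 ≡ 3035 (mod 3859)
  → matches H = 3035
Candidate 2: 3802^2 = 14455204 ≡ 3249; 3802^4 ≡ 3249^2 = 10556001 ≡ 1636; 3802^8 ≡ 1636^2 = 2676496 ≡ 2209; 13 = 8 + 4 + 1, so 3802^13 ≡ 2209·1636·3802 ≡ 3611 (mod 3859)

1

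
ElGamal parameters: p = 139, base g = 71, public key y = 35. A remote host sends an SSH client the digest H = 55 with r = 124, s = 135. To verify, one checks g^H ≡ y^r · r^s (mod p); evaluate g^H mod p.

120

Squares mod 139: 71^1≡71, 71^2≡37, 71^4≡118, 71^8≡24, 71^16≡20, 71^32≡122
55 = 32 + 16 + 4 + 2 + 1, so 71^55 ≡ 122·20·118·37·71 ≡ 120 (mod 139)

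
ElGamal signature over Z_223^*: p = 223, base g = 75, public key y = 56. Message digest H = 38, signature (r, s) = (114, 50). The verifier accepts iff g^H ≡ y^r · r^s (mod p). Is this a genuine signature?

genuine

Left side g^H mod p:
Squares mod 223: 75^1≡75, 75^2≡50, 75^4≡47, 75^8≡202, 75^16≡218, 75^32≡25
38 = 32 + 4 + 2, so 75^38 ≡ 25·47·50 ≡ 101 (mod 223)
Right side y^r · r^s mod p:
Squares mod 223: 56^1≡56, 56^2≡14, 56^4≡196, 56^8≡60, 56^16≡32, 56^32≡132, 56^64≡30
114 = 64 + 32 + 16 + 2, so 56^114 ≡ 30·132·32·14 ≡ 115 (mod 223)
Squares mod 223: 114^1≡114, 114^2≡62, 114^4≡53, 114^8≡133, 114^16≡72, 114^32≡55
50 = 32 + 16 + 2, so 114^50 ≡ 55·72·62 ≡ 220 (mod 223)
115·220 = 25300 ≡ 101 (mod 223)
101 ≡ 101 (mod 223), so the signature is genuine.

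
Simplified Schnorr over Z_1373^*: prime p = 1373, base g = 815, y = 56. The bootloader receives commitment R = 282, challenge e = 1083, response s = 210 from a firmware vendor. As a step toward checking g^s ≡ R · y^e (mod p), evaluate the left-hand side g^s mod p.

Squares mod 1373: 815^1≡815, 815^2≡1066, 815^4≡885, 815^8≡615, 815^16≡650, 815^32≡989, 815^64≡545, 815^128≡457
210 = 128 + 64 + 16 + 2, so 815^210 ≡ 457·545·650·1066 ≡ 71 (mod 1373)

71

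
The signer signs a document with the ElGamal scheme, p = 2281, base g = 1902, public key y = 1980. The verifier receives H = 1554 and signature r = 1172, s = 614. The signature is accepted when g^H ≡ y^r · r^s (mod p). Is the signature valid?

valid

Left side g^H mod p:
1902^2 = 3617604 ≡ 2219
1902^4 ≡ 2219^2 = 4923961 ≡ 1563
1902^8 ≡ 1563^2 = 2442969 ≡ 18
1902^16 ≡ 18^2 = 324
1902^32 ≡ 324^2 = 104976 ≡ 50
1902^64 ≡ 50^2 = 2500 ≡ 219
1902^128 ≡ 219^2 = 47961 ≡ 60
1902^256 ≡ 60^2 = 3600 ≡ 1319
1902^512 ≡ 1319^2 = 1739761 ≡ 1639
1902^1024 ≡ 1639^2 = 2686321 ≡ 1584
1554 = 1024 + 512 + 16 + 2, so 1902^1554 ≡ 1584·1639·324·2219 ≡ 2162 (mod 2281)
Right side y^r · r^s mod p:
1980^2 = 3920400 ≡ 1642
1980^4 ≡ 1642^2 = 2696164 ≡ 22
1980^8 ≡ 22^2 = 484
1980^16 ≡ 484^2 = 234256 ≡ 1594
1980^32 ≡ 1594^2 = 2540836 ≡ 2083
1980^64 ≡ 2083^2 = 4338889 ≡ 427
1980^128 ≡ 427^2 = 182329 ≡ 2130
1980^256 ≡ 2130^2 = 4536900 ≡ 2272
1980^512 ≡ 2272^2 = 5161984 ≡ 81
1980^1024 ≡ 81^2 = 6561 ≡ 1999
1172 = 1024 + 128 + 16 + 4, so 1980^1172 ≡ 1999·2130·1594·22 ≡ 2083 (mod 2281)
1172^2 = 1373584 ≡ 422
1172^4 ≡ 422^2 = 178084 ≡ 166
1172^8 ≡ 166^2 = 27556 ≡ 184
1172^16 ≡ 184^2 = 33856 ≡ 1922
1172^32 ≡ 1922^2 = 3694084 ≡ 1145
1172^64 ≡ 1145^2 = 1311025 ≡ 1731
1172^128 ≡ 1731^2 = 2996361 ≡ 1408
1172^256 ≡ 1408^2 = 1982464 ≡ 275
1172^512 ≡ 275^2 = 75625 ≡ 352
614 = 512 + 64 + 32 + 4 + 2, so 1172^614 ≡ 352·1731·1145·166·422 ≡ 2224 (mod 2281)
2083·2224 = 4632592 ≡ 2162 (mod 2281)
2162 ≡ 2162 (mod 2281), so the signature is genuine.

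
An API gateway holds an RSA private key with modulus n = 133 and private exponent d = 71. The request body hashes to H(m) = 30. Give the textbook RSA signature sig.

102

(H(m))^2 ≡ 30^2 = 900 ≡ 102
(H(m))^4 ≡ 102^2 = 10404 ≡ 30
(H(m))^8 ≡ 30^2 = 900 ≡ 102
(H(m))^16 ≡ 102^2 = 10404 ≡ 30
(H(m))^32 ≡ 30^2 = 900 ≡ 102
(H(m))^64 ≡ 102^2 = 10404 ≡ 30
71 = 64 + 4 + 2 + 1, so (H(m))^71 ≡ 30·30·102·30 ≡ 102 (mod 133)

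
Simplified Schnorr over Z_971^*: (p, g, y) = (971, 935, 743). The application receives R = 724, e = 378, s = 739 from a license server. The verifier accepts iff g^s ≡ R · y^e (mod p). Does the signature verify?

g^s mod p:
935^2 = 874225 ≡ 325
935^4 ≡ 325^2 = 105625 ≡ 757
935^8 ≡ 757^2 = 573049 ≡ 159
935^16 ≡ 159^2 = 25281 ≡ 35
935^32 ≡ 35^2 = 1225 ≡ 254
935^64 ≡ 254^2 = 64516 ≡ 430
935^128 ≡ 430^2 = 184900 ≡ 410
935^256 ≡ 410^2 = 168100 ≡ 117
935^512 ≡ 117^2 = 13689 ≡ 95
739 = 512 + 128 + 64 + 32 + 2 + 1, so 935^739 ≡ 95·410·430·254·325·935 ≡ 155 (mod 971)
R · y^e mod p:
743^2 = 552049 ≡ 521
743^4 ≡ 521^2 = 271441 ≡ 532
743^8 ≡ 532^2 = 283024 ≡ 463
743^16 ≡ 463^2 = 214369 ≡ 749
743^32 ≡ 749^2 = 561001 ≡ 734
743^64 ≡ 734^2 = 538756 ≡ 822
743^128 ≡ 822^2 = 675684 ≡ 839
743^256 ≡ 839^2 = 703921 ≡ 917
378 = 256 + 64 + 32 + 16 + 8 + 2, so 743^378 ≡ 917·822·734·749·463·521 ≡ 794 (mod 971)
724·794 = 574856 ≡ 24 (mod 971)
155 ≠ 24; the check fails.

does not verify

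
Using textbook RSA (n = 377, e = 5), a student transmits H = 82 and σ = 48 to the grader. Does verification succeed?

fails

σ^2 ≡ 48^2 = 2304 ≡ 42
σ^4 ≡ 42^2 = 1764 ≡ 256
5 = 4 + 1, so σ^5 ≡ 256·48 ≡ 224 (mod 377)
224 ≠ 82, so verification fails.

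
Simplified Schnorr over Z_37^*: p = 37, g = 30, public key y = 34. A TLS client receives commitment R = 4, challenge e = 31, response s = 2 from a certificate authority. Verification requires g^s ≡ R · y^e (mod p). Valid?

g^s mod p:
Squares mod 37: 30^1≡30, 30^2≡12
30^2 ≡ 12 (mod 37)
R · y^e mod p:
Squares mod 37: 34^1≡34, 34^2≡9, 34^4≡7, 34^8≡12, 34^16≡33
31 = 16 + 8 + 4 + 2 + 1, so 34^31 ≡ 33·12·7·9·34 ≡ 7 (mod 37)
4·7 = 28 ≡ 28 (mod 37)
12 ≠ 28; the check fails.

no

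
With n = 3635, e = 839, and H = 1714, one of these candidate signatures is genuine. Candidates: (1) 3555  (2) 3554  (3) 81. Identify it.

Candidate 1: Squares mod 3635: 3555^1≡3555, 3555^2≡2765, 3555^4≡820, 3555^8≡3560, 3555^16≡1990, 3555^32≡1585, 3555^64≡440, 3555^128≡945, 3555^256≡2450, 3555^512≡1115; 839 = 512 + 256 + 64 + 4 + 2 + 1, so 3555^839 ≡ 1115·2450·440·820·2765·3555 ≡ 510 (mod 3635)
Candidate 2: Squares mod 3635: 3554^1≡3554, 3554^2≡2926, 3554^4≡1051, 3554^8≡3196, 3554^16≡66, 3554^32≡721, 3554^64≡36, 3554^128≡1296, 3554^256≡246, 3554^512≡2356; 839 = 512 + 256 + 64 + 4 + 2 + 1, so 3554^839 ≡ 2356·246·36·1051·2926·3554 ≡ 1714 (mod 3635)
  → matches H = 1714
Candidate 3: Squares mod 3635: 81^1≡81, 81^2≡2926, 81^4≡1051, 81^8≡3196, 81^16≡66, 81^32≡721, 81^64≡36, 81^128≡1296, 81^256≡246, 81^512≡2356; 839 = 512 + 256 + 64 + 4 + 2 + 1, so 81^839 ≡ 2356·246·36·1051·2926·81 ≡ 1921 (mod 3635)

2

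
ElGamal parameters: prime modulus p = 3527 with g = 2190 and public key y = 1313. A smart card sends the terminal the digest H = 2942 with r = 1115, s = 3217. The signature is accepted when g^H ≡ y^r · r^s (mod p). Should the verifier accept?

Left side g^H mod p:
2190^2942 mod 3527 = 3301
Right side y^r · r^s mod p:
1313^1115 mod 3527 = 2711
1115^3217 mod 3527 = 1807
2711·1807 = 4898777 ≡ 3301 (mod 3527)
3301 ≡ 3301 (mod 3527), so the signature is genuine.

accept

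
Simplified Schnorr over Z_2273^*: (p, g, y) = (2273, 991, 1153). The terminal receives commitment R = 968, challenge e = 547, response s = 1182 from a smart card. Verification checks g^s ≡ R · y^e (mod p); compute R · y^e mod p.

1296

Squares mod 2273: 1153^1≡1153, 1153^2≡1977, 1153^4≡1242, 1153^8≡1470, 1153^16≡1550, 1153^32≡2212, 1153^64≡1448, 1153^128≡998, 1153^256≡430, 1153^512≡787
547 = 512 + 32 + 2 + 1, so 1153^547 ≡ 787·2212·1977·1153 ≡ 1692 (mod 2273)
R · y^e ≡ 968·1692 = 1637856 ≡ 1296 (mod 2273)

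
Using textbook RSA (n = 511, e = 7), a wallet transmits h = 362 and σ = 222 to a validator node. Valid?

yes

Squares mod 511: σ^1≡222, σ^2≡228, σ^4≡373
7 = 4 + 2 + 1, so σ^7 ≡ 373·228·222 ≡ 362 (mod 511)
σ^7 mod 511 = 362 matches h.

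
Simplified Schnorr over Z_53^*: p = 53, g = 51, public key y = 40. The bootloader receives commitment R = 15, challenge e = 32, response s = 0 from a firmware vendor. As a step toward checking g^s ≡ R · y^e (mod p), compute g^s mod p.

1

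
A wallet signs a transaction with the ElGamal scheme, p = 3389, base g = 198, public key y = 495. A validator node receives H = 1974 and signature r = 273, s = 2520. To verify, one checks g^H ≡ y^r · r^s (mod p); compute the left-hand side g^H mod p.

421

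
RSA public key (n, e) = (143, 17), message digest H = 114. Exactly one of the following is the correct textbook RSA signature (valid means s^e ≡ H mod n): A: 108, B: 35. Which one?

Candidate A: Squares mod 143: 108^1≡108, 108^2≡81, 108^4≡126, 108^8≡3, 108^16≡9; 17 = 16 + 1, so 108^17 ≡ 9·108 ≡ 114 (mod 143)
  → matches H = 114
Candidate B: Squares mod 143: 35^1≡35, 35^2≡81, 35^4≡126, 35^8≡3, 35^16≡9; 17 = 16 + 1, so 35^17 ≡ 9·35 ≡ 29 (mod 143)

A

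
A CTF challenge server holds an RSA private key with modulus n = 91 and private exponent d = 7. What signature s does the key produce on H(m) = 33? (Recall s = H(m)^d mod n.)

(H(m))^2 ≡ 33^2 = 1089 ≡ 88
(H(m))^4 ≡ 88^2 = 7744 ≡ 9
7 = 4 + 2 + 1, so (H(m))^7 ≡ 9·88·33 ≡ 19 (mod 91)

19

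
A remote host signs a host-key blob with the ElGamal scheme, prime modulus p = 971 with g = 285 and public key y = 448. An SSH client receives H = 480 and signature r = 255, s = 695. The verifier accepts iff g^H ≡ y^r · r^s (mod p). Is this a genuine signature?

genuine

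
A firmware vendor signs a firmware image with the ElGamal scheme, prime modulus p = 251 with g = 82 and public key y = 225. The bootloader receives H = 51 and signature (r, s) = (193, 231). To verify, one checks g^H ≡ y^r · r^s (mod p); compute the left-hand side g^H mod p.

170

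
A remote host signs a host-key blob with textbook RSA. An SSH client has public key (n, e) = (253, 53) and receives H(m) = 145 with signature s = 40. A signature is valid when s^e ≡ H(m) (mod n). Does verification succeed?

passes

s^2 ≡ 40^2 = 1600 ≡ 82
s^4 ≡ 82^2 = 6724 ≡ 146
s^8 ≡ 146^2 = 21316 ≡ 64
s^16 ≡ 64^2 = 4096 ≡ 48
s^32 ≡ 48^2 = 2304 ≡ 27
53 = 32 + 16 + 4 + 1, so s^53 ≡ 27·48·146·40 ≡ 145 (mod 253)
Since 145 equals the digest 145, verification succeeds.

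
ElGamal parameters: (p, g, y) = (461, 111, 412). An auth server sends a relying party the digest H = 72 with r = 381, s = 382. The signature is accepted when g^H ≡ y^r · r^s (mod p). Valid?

yes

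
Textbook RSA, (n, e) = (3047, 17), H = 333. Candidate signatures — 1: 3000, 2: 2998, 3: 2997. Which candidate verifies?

3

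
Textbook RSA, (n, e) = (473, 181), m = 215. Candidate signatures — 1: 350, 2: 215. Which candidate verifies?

Candidate 1: Squares mod 473: 350^1≡350, 350^2≡466, 350^4≡49, 350^8≡36, 350^16≡350, 350^32≡466, 350^64≡49, 350^128≡36; 181 = 128 + 32 + 16 + 4 + 1, so 350^181 ≡ 36·466·350·49·350 ≡ 350 (mod 473)
Candidate 2: Squares mod 473: 215^1≡215, 215^2≡344, 215^4≡86, 215^8≡301, 215^16≡258, 215^32≡344, 215^64≡86, 215^128≡301; 181 = 128 + 32 + 16 + 4 + 1, so 215^181 ≡ 301·344·258·86·215 ≡ 215 (mod 473)
  → matches m = 215

2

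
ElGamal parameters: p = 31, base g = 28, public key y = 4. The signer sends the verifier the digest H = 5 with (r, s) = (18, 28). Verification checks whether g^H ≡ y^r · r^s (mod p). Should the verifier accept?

reject

Left side g^H mod p:
28^5 mod 31 = 5
Right side y^r · r^s mod p:
4^18 mod 31 = 2
18^28 mod 31 = 20
2·20 = 40 ≡ 9 (mod 31)
5 ≠ 9, so verification fails.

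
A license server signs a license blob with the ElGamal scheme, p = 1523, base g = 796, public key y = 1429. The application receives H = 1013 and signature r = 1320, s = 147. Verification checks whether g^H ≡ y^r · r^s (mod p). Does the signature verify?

verifies

Left side g^H mod p:
Squares mod 1523: 796^1≡796, 796^2≡48, 796^4≡781, 796^8≡761, 796^16≡381, 796^32≡476, 796^64≡1172, 796^128≡1361, 796^256≡353, 796^512≡1246
1013 = 512 + 256 + 128 + 64 + 32 + 16 + 4 + 1, so 796^1013 ≡ 1246·353·1361·1172·476·381·781·796 ≡ 60 (mod 1523)
Right side y^r · r^s mod p:
Squares mod 1523: 1429^1≡1429, 1429^2≡1221, 1429^4≡1347, 1429^8≡516, 1429^16≡1254, 1429^32≡780, 1429^64≡723, 1429^128≡340, 1429^256≡1375, 1429^512≡582, 1429^1024≡618
1320 = 1024 + 256 + 32 + 8, so 1429^1320 ≡ 618·1375·780·516 ≡ 757 (mod 1523)
Squares mod 1523: 1320^1≡1320, 1320^2≡88, 1320^4≡129, 1320^8≡1411, 1320^16≡360, 1320^32≡145, 1320^64≡1226, 1320^128≡1398
147 = 128 + 16 + 2 + 1, so 1320^147 ≡ 1398·360·88·1320 ≡ 1002 (mod 1523)
757·1002 = 758514 ≡ 60 (mod 1523)
60 ≡ 60 (mod 1523), so the signature is genuine.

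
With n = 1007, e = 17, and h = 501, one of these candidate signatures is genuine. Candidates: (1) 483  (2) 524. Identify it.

Candidate 1: Squares mod 1007: 483^1≡483, 483^2≡672, 483^4≡448, 483^8≡311, 483^16≡49; 17 = 16 + 1, so 483^17 ≡ 49·483 ≡ 506 (mod 1007)
Candidate 2: Squares mod 1007: 524^1≡524, 524^2≡672, 524^4≡448, 524^8≡311, 524^16≡49; 17 = 16 + 1, so 524^17 ≡ 49·524 ≡ 501 (mod 1007)
  → matches h = 501

2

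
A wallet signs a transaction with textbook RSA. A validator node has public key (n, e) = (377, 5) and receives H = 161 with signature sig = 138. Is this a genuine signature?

sig^5 mod 377 = 216
216 ≠ 161, so verification fails.

forged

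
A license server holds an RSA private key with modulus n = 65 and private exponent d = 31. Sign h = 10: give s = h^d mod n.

h^2 ≡ 10^2 = 100 ≡ 35
h^4 ≡ 35^2 = 1225 ≡ 55
h^8 ≡ 55^2 = 3025 ≡ 35
h^16 ≡ 35^2 = 1225 ≡ 55
31 = 16 + 8 + 4 + 2 + 1, so h^31 ≡ 55·35·55·35·10 ≡ 10 (mod 65)

10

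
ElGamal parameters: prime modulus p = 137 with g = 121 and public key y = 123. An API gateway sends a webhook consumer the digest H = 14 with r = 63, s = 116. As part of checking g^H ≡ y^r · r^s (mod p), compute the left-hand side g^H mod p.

88

121^14 mod 137 = 88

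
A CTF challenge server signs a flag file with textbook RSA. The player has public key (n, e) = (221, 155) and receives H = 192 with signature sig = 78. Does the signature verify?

does not verify

sig^2 ≡ 78^2 = 6084 ≡ 117
sig^4 ≡ 117^2 = 13689 ≡ 208
sig^8 ≡ 208^2 = 43264 ≡ 169
sig^16 ≡ 169^2 = 28561 ≡ 52
sig^32 ≡ 52^2 = 2704 ≡ 52
sig^64 ≡ 52^2 = 2704 ≡ 52
sig^128 ≡ 52^2 = 2704 ≡ 52
155 = 128 + 16 + 8 + 2 + 1, so sig^155 ≡ 52·52·169·117·78 ≡ 156 (mod 221)
The recovered value 156 does not match the digest 192.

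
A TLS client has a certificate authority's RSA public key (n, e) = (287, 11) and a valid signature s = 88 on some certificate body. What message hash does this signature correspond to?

s^2 ≡ 88^2 = 7744 ≡ 282
s^4 ≡ 282^2 = 79524 ≡ 25
s^8 ≡ 25^2 = 625 ≡ 51
11 = 8 + 2 + 1, so s^11 ≡ 51·282·88 ≡ 233 (mod 287)

233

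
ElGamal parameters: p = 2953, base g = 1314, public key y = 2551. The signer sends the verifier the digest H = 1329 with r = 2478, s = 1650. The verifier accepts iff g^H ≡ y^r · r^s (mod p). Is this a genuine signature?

forged

Left side g^H mod p:
1314^2 = 1726596 ≡ 2044
1314^4 ≡ 2044^2 = 4177936 ≡ 2394
1314^8 ≡ 2394^2 = 5731236 ≡ 2416
1314^16 ≡ 2416^2 = 5837056 ≡ 1928
1314^32 ≡ 1928^2 = 3717184 ≡ 2310
1314^64 ≡ 2310^2 = 5336100 ≡ 29
1314^128 ≡ 29^2 = 841
1314^256 ≡ 841^2 = 707281 ≡ 1514
1314^512 ≡ 1514^2 = 2292196 ≡ 668
1314^1024 ≡ 668^2 = 446224 ≡ 321
1329 = 1024 + 256 + 32 + 16 + 1, so 1314^1329 ≡ 321·1514·2310·1928·1314 ≡ 1775 (mod 2953)
Right side y^r · r^s mod p:
2551^2 = 6507601 ≡ 2142
2551^4 ≡ 2142^2 = 4588164 ≡ 2155
2551^8 ≡ 2155^2 = 4644025 ≡ 1909
2551^16 ≡ 1909^2 = 3644281 ≡ 279
2551^32 ≡ 279^2 = 77841 ≡ 1063
2551^64 ≡ 1063^2 = 1129969 ≡ 1923
2551^128 ≡ 1923^2 = 3697929 ≡ 773
2551^256 ≡ 773^2 = 597529 ≡ 1023
2551^512 ≡ 1023^2 = 1046529 ≡ 1167
2551^1024 ≡ 1167^2 = 1361889 ≡ 556
2551^2048 ≡ 556^2 = 309136 ≡ 2024
2478 = 2048 + 256 + 128 + 32 + 8 + 4 + 2, so 2551^2478 ≡ 2024·1023·773·1063·1909·2155·2142 ≡ 1841 (mod 2953)
2478^2 = 6140484 ≡ 1197
2478^4 ≡ 1197^2 = 1432809 ≡ 604
2478^8 ≡ 604^2 = 364816 ≡ 1597
2478^16 ≡ 1597^2 = 2550409 ≡ 1970
2478^32 ≡ 1970^2 = 3880900 ≡ 658
2478^64 ≡ 658^2 = 432964 ≡ 1826
2478^128 ≡ 1826^2 = 3334276 ≡ 339
2478^256 ≡ 339^2 = 114921 ≡ 2707
2478^512 ≡ 2707^2 = 7327849 ≡ 1456
2478^1024 ≡ 1456^2 = 2119936 ≡ 2635
1650 = 1024 + 512 + 64 + 32 + 16 + 2, so 2478^1650 ≡ 2635·1456·1826·658·1970·1197 ≡ 2221 (mod 2953)
1841·2221 = 4088861 ≡ 1909 (mod 2953)
1775 ≠ 1909, so verification fails.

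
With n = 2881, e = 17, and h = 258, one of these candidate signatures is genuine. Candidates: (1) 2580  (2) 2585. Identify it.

1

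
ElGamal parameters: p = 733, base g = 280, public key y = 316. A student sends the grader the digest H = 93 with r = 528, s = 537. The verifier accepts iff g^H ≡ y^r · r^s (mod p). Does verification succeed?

passes

Left side g^H mod p:
280^2 = 78400 ≡ 702
280^4 ≡ 702^2 = 492804 ≡ 228
280^8 ≡ 228^2 = 51984 ≡ 674
280^16 ≡ 674^2 = 454276 ≡ 549
280^32 ≡ 549^2 = 301401 ≡ 138
280^64 ≡ 138^2 = 19044 ≡ 719
93 = 64 + 16 + 8 + 4 + 1, so 280^93 ≡ 719·549·674·228·280 ≡ 135 (mod 733)
Right side y^r · r^s mod p:
316^2 = 99856 ≡ 168
316^4 ≡ 168^2 = 28224 ≡ 370
316^8 ≡ 370^2 = 136900 ≡ 562
316^16 ≡ 562^2 = 315844 ≡ 654
316^32 ≡ 654^2 = 427716 ≡ 377
316^64 ≡ 377^2 = 142129 ≡ 660
316^128 ≡ 660^2 = 435600 ≡ 198
316^256 ≡ 198^2 = 39204 ≡ 355
316^512 ≡ 355^2 = 126025 ≡ 682
528 = 512 + 16, so 316^528 ≡ 682·654 ≡ 364 (mod 733)
528^2 = 278784 ≡ 244
528^4 ≡ 244^2 = 59536 ≡ 163
528^8 ≡ 163^2 = 26569 ≡ 181
528^16 ≡ 181^2 = 32761 ≡ 509
528^32 ≡ 509^2 = 259081 ≡ 332
528^64 ≡ 332^2 = 110224 ≡ 274
528^128 ≡ 274^2 = 75076 ≡ 310
528^256 ≡ 310^2 = 96100 ≡ 77
528^512 ≡ 77^2 = 5929 ≡ 65
537 = 512 + 16 + 8 + 1, so 528^537 ≡ 65·509·181·528 ≡ 679 (mod 733)
364·679 = 247156 ≡ 135 (mod 733)
135 ≡ 135 (mod 733), so the signature is genuine.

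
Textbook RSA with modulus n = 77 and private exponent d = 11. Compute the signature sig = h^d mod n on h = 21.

h^11 mod 77 = 21

21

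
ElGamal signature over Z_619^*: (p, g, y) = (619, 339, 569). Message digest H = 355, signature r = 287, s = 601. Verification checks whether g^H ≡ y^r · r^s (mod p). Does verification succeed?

Left side g^H mod p:
339^2 = 114921 ≡ 406
339^4 ≡ 406^2 = 164836 ≡ 182
339^8 ≡ 182^2 = 33124 ≡ 317
339^16 ≡ 317^2 = 100489 ≡ 211
339^32 ≡ 211^2 = 44521 ≡ 572
339^64 ≡ 572^2 = 327184 ≡ 352
339^128 ≡ 352^2 = 123904 ≡ 104
339^256 ≡ 104^2 = 10816 ≡ 293
355 = 256 + 64 + 32 + 2 + 1, so 339^355 ≡ 293·352·572·406·339 ≡ 590 (mod 619)
Right side y^r · r^s mod p:
569^2 = 323761 ≡ 24
569^4 ≡ 24^2 = 576
569^8 ≡ 576^2 = 331776 ≡ 611
569^16 ≡ 611^2 = 373321 ≡ 64
569^32 ≡ 64^2 = 4096 ≡ 382
569^64 ≡ 382^2 = 145924 ≡ 459
569^128 ≡ 459^2 = 210681 ≡ 221
569^256 ≡ 221^2 = 48841 ≡ 559
287 = 256 + 16 + 8 + 4 + 2 + 1, so 569^287 ≡ 559·64·611·576·24·569 ≡ 87 (mod 619)
287^2 = 82369 ≡ 42
287^4 ≡ 42^2 = 1764 ≡ 526
287^8 ≡ 526^2 = 276676 ≡ 602
287^16 ≡ 602^2 = 362404 ≡ 289
287^32 ≡ 289^2 = 83521 ≡ 575
287^64 ≡ 575^2 = 330625 ≡ 79
287^128 ≡ 79^2 = 6241 ≡ 51
287^256 ≡ 51^2 = 2601 ≡ 125
287^512 ≡ 125^2 = 15625 ≡ 150
601 = 512 + 64 + 16 + 8 + 1, so 287^601 ≡ 150·79·289·602·287 ≡ 206 (mod 619)
87·206 = 17922 ≡ 590 (mod 619)
590 ≡ 590 (mod 619), so the signature is genuine.

passes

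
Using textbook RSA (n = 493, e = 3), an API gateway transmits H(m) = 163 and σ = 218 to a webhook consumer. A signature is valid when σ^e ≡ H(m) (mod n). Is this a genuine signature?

σ^3 mod 493 = 330
σ^3 mod 493 = 330, but H(m) = 163.

forged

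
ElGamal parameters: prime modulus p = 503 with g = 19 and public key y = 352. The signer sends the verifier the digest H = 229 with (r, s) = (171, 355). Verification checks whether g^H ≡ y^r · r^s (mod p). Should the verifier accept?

Left side g^H mod p:
19^229 mod 503 = 103
Right side y^r · r^s mod p:
352^171 mod 503 = 445
171^355 mod 503 = 395
445·395 = 175775 ≡ 228 (mod 503)
103 ≠ 228, so verification fails.

reject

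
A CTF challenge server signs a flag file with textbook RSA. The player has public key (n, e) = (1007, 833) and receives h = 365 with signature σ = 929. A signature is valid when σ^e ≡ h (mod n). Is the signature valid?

σ^2 ≡ 929^2 = 863041 ≡ 42
σ^4 ≡ 42^2 = 1764 ≡ 757
σ^8 ≡ 757^2 = 573049 ≡ 66
σ^16 ≡ 66^2 = 4356 ≡ 328
σ^32 ≡ 328^2 = 107584 ≡ 842
σ^64 ≡ 842^2 = 708964 ≡ 36
σ^128 ≡ 36^2 = 1296 ≡ 289
σ^256 ≡ 289^2 = 83521 ≡ 947
σ^512 ≡ 947^2 = 896809 ≡ 579
833 = 512 + 256 + 64 + 1, so σ^833 ≡ 579·947·36·929 ≡ 823 (mod 1007)
823 ≠ 365, so verification fails.

invalid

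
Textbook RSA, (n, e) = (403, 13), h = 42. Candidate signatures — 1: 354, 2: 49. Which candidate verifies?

1

Candidate 1: Squares mod 403: 354^1≡354, 354^2≡386, 354^4≡289, 354^8≡100; 13 = 8 + 4 + 1, so 354^13 ≡ 100·289·354 ≡ 42 (mod 403)
  → matches h = 42
Candidate 2: Squares mod 403: 49^1≡49, 49^2≡386, 49^4≡289, 49^8≡100; 13 = 8 + 4 + 1, so 49^13 ≡ 100·289·49 ≡ 361 (mod 403)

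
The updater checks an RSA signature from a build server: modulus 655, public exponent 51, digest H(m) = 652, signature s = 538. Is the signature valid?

valid

Squares mod 655: s^1≡538, s^2≡589, s^4≡426, s^8≡41, s^16≡371, s^32≡91
51 = 32 + 16 + 2 + 1, so s^51 ≡ 91·371·589·538 ≡ 652 (mod 655)
s^51 mod 655 = 652 matches H(m).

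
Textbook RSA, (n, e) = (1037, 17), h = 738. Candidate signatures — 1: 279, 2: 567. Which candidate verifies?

1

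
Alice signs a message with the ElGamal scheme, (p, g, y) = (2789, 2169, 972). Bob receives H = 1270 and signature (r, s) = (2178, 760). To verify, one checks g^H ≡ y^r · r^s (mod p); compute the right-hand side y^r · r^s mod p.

1039

972^2 = 944784 ≡ 2102
972^4 ≡ 2102^2 = 4418404 ≡ 628
972^8 ≡ 628^2 = 394384 ≡ 1135
972^16 ≡ 1135^2 = 1288225 ≡ 2496
972^32 ≡ 2496^2 = 6230016 ≡ 2179
972^64 ≡ 2179^2 = 4748041 ≡ 1163
972^128 ≡ 1163^2 = 1352569 ≡ 2693
972^256 ≡ 2693^2 = 7252249 ≡ 849
972^512 ≡ 849^2 = 720801 ≡ 1239
972^1024 ≡ 1239^2 = 1535121 ≡ 1171
972^2048 ≡ 1171^2 = 1371241 ≡ 1842
2178 = 2048 + 128 + 2, so 972^2178 ≡ 1842·2693·2102 ≡ 322 (mod 2789)
2178^2 = 4743684 ≡ 2384
2178^4 ≡ 2384^2 = 5683456 ≡ 2263
2178^8 ≡ 2263^2 = 5121169 ≡ 565
2178^16 ≡ 565^2 = 319225 ≡ 1279
2178^32 ≡ 1279^2 = 1635841 ≡ 1487
2178^64 ≡ 1487^2 = 2211169 ≡ 2281
2178^128 ≡ 2281^2 = 5202961 ≡ 1476
2178^256 ≡ 1476^2 = 2178576 ≡ 367
2178^512 ≡ 367^2 = 134689 ≡ 817
760 = 512 + 128 + 64 + 32 + 16 + 8, so 2178^760 ≡ 817·1476·2281·1487·1279·565 ≡ 2056 (mod 2789)
y^r · r^s ≡ 322·2056 = 662032 ≡ 1039 (mod 2789)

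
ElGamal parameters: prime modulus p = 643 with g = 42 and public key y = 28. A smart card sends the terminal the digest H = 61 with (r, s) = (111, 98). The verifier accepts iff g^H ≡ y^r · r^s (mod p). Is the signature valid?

valid

Left side g^H mod p:
42^2 = 1764 ≡ 478
42^4 ≡ 478^2 = 228484 ≡ 219
42^8 ≡ 219^2 = 47961 ≡ 379
42^16 ≡ 379^2 = 143641 ≡ 252
42^32 ≡ 252^2 = 63504 ≡ 490
61 = 32 + 16 + 8 + 4 + 1, so 42^61 ≡ 490·252·379·219·42 ≡ 420 (mod 643)
Right side y^r · r^s mod p:
28^2 = 784 ≡ 141
28^4 ≡ 141^2 = 19881 ≡ 591
28^8 ≡ 591^2 = 349281 ≡ 132
28^16 ≡ 132^2 = 17424 ≡ 63
28^32 ≡ 63^2 = 3969 ≡ 111
28^64 ≡ 111^2 = 12321 ≡ 104
111 = 64 + 32 + 8 + 4 + 2 + 1, so 28^111 ≡ 104·111·132·591·141·28 ≡ 254 (mod 643)
111^2 = 12321 ≡ 104
111^4 ≡ 104^2 = 10816 ≡ 528
111^8 ≡ 528^2 = 278784 ≡ 365
111^16 ≡ 365^2 = 133225 ≡ 124
111^32 ≡ 124^2 = 15376 ≡ 587
111^64 ≡ 587^2 = 344569 ≡ 564
98 = 64 + 32 + 2, so 111^98 ≡ 564·587·104 ≡ 351 (mod 643)
254·351 = 89154 ≡ 420 (mod 643)
420 ≡ 420 (mod 643), so the signature is genuine.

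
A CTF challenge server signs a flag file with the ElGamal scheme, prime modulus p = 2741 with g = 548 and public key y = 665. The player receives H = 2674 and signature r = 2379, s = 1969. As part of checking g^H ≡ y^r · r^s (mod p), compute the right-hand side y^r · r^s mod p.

665^2 = 442225 ≡ 924
665^4 ≡ 924^2 = 853776 ≡ 1325
665^8 ≡ 1325^2 = 1755625 ≡ 1385
665^16 ≡ 1385^2 = 1918225 ≡ 2266
665^32 ≡ 2266^2 = 5134756 ≡ 863
665^64 ≡ 863^2 = 744769 ≡ 1958
665^128 ≡ 1958^2 = 3833764 ≡ 1846
665^256 ≡ 1846^2 = 3407716 ≡ 653
665^512 ≡ 653^2 = 426409 ≡ 1554
665^1024 ≡ 1554^2 = 2414916 ≡ 95
665^2048 ≡ 95^2 = 9025 ≡ 802
2379 = 2048 + 256 + 64 + 8 + 2 + 1, so 665^2379 ≡ 802·653·1958·1385·924·665 ≡ 2608 (mod 2741)
2379^2 = 5659641 ≡ 2217
2379^4 ≡ 2217^2 = 4915089 ≡ 476
2379^8 ≡ 476^2 = 226576 ≡ 1814
2379^16 ≡ 1814^2 = 3290596 ≡ 1396
2379^32 ≡ 1396^2 = 1948816 ≡ 2706
2379^64 ≡ 2706^2 = 7322436 ≡ 1225
2379^128 ≡ 1225^2 = 1500625 ≡ 1298
2379^256 ≡ 1298^2 = 1684804 ≡ 1830
2379^512 ≡ 1830^2 = 3348900 ≡ 2139
2379^1024 ≡ 2139^2 = 4575321 ≡ 592
1969 = 1024 + 512 + 256 + 128 + 32 + 16 + 1, so 2379^1969 ≡ 592·2139·1830·1298·2706·1396·2379 ≡ 1325 (mod 2741)
y^r · r^s ≡ 2608·1325 = 3455600 ≡ 1940 (mod 2741)

1940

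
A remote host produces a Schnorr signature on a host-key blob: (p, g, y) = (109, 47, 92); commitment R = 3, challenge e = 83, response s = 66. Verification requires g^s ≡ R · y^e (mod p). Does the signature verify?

does not verify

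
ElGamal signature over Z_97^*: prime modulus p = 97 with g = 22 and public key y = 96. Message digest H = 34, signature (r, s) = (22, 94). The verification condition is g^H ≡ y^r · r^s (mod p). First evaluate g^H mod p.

22^2 = 484 ≡ 96
22^4 ≡ 96^2 = 9216 ≡ 1
22^8 ≡ 1^2 = 1
22^16 ≡ 1^2 = 1
22^32 ≡ 1^2 = 1
34 = 32 + 2, so 22^34 ≡ 1·96 ≡ 96 (mod 97)

96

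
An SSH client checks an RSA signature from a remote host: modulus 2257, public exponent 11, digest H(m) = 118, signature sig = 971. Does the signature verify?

Squares mod 2257: sig^1≡971, sig^2≡1672, sig^4≡1418, sig^8≡1994
11 = 8 + 2 + 1, so sig^11 ≡ 1994·1672·971 ≡ 118 (mod 2257)
Since 118 equals the digest 118, verification succeeds.

verifies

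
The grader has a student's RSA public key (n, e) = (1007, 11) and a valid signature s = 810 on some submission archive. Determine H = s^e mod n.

Squares mod 1007: s^1≡810, s^2≡543, s^4≡805, s^8≡524
11 = 8 + 2 + 1, so s^11 ≡ 524·543·810 ≡ 844 (mod 1007)

844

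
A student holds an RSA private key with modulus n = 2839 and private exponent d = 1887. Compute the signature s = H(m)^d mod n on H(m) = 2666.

1167

Squares mod 2839: (H(m))^1≡2666, (H(m))^2≡1539, (H(m))^4≡795, (H(m))^8≡1767, (H(m))^16≡2228, (H(m))^32≡1412, (H(m))^64≡766, (H(m))^128≡1922, (H(m))^256≡545, (H(m))^512≡1769, (H(m))^1024≡783
1887 = 1024 + 512 + 256 + 64 + 16 + 8 + 4 + 2 + 1, so (H(m))^1887 ≡ 783·1769·545·766·2228·1767·795·1539·2666 ≡ 1167 (mod 2839)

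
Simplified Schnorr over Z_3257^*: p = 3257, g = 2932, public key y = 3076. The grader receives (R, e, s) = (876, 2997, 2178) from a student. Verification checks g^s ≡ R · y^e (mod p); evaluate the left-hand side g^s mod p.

2387

2932^2178 mod 3257 = 2387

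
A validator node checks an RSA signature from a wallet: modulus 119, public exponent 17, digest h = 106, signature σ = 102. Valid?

σ^2 ≡ 102^2 = 10404 ≡ 51
σ^4 ≡ 51^2 = 2601 ≡ 102
σ^8 ≡ 102^2 = 10404 ≡ 51
σ^16 ≡ 51^2 = 2601 ≡ 102
17 = 16 + 1, so σ^17 ≡ 102·102 ≡ 51 (mod 119)
σ^17 mod 119 = 51, but h = 106.

no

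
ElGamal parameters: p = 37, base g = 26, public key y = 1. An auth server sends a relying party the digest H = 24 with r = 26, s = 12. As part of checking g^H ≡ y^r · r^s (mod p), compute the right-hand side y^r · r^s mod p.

1

1^2 = 1
1^4 ≡ 1^2 = 1
1^8 ≡ 1^2 = 1
1^16 ≡ 1^2 = 1
26 = 16 + 8 + 2, so 1^26 ≡ 1·1·1 ≡ 1 (mod 37)
26^2 = 676 ≡ 10
26^4 ≡ 10^2 = 100 ≡ 26
26^8 ≡ 26^2 = 676 ≡ 10
12 = 8 + 4, so 26^12 ≡ 10·26 ≡ 1 (mod 37)
y^r · r^s ≡ 1·1 = 1 ≡ 1 (mod 37)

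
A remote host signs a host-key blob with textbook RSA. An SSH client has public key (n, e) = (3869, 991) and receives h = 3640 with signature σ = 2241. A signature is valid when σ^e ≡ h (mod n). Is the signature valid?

valid

Squares mod 3869: σ^1≡2241, σ^2≡119, σ^4≡2554, σ^8≡3651, σ^16≡1096, σ^32≡1826, σ^64≡3067, σ^128≡950, σ^256≡1023, σ^512≡1899
991 = 512 + 256 + 128 + 64 + 16 + 8 + 4 + 2 + 1, so σ^991 ≡ 1899·1023·950·3067·1096·3651·2554·119·2241 ≡ 3640 (mod 3869)
3640 = h, so the signature checks out.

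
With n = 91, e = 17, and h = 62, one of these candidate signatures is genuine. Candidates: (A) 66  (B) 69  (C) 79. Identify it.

Candidate A: Squares mod 91: 66^1≡66, 66^2≡79, 66^4≡53, 66^8≡79, 66^16≡53; 17 = 16 + 1, so 66^17 ≡ 53·66 ≡ 40 (mod 91)
Candidate B: Squares mod 91: 69^1≡69, 69^2≡29, 69^4≡22, 69^8≡29, 69^16≡22; 17 = 16 + 1, so 69^17 ≡ 22·69 ≡ 62 (mod 91)
  → matches h = 62
Candidate C: Squares mod 91: 79^1≡79, 79^2≡53, 79^4≡79, 79^8≡53, 79^16≡79; 17 = 16 + 1, so 79^17 ≡ 79·79 ≡ 53 (mod 91)

B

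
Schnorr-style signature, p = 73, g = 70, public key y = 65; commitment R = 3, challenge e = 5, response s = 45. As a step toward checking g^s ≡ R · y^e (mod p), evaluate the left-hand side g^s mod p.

27

70^2 = 4900 ≡ 9
70^4 ≡ 9^2 = 81 ≡ 8
70^8 ≡ 8^2 = 64
70^16 ≡ 64^2 = 4096 ≡ 8
70^32 ≡ 8^2 = 64
45 = 32 + 8 + 4 + 1, so 70^45 ≡ 64·64·8·70 ≡ 27 (mod 73)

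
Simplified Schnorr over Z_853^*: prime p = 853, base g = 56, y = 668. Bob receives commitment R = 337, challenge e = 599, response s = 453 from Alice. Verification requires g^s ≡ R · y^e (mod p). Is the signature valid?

valid

g^s mod p:
Squares mod 853: 56^1≡56, 56^2≡577, 56^4≡259, 56^8≡547, 56^16≡659, 56^32≡104, 56^64≡580, 56^128≡318, 56^256≡470
453 = 256 + 128 + 64 + 4 + 1, so 56^453 ≡ 470·318·580·259·56 ≡ 319 (mod 853)
R · y^e mod p:
Squares mod 853: 668^1≡668, 668^2≡105, 668^4≡789, 668^8≡684, 668^16≡412, 668^32≡850, 668^64≡9, 668^128≡81, 668^256≡590, 668^512≡76
599 = 512 + 64 + 16 + 4 + 2 + 1, so 668^599 ≡ 76·9·412·789·105·668 ≡ 249 (mod 853)
337·249 = 83913 ≡ 319 (mod 853)
319 ≡ 319 (mod 853); signature holds.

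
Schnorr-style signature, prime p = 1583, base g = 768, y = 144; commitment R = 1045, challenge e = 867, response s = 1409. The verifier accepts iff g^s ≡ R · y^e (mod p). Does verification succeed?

g^s mod p:
768^2 = 589824 ≡ 948
768^4 ≡ 948^2 = 898704 ≡ 1143
768^8 ≡ 1143^2 = 1306449 ≡ 474
768^16 ≡ 474^2 = 224676 ≡ 1473
768^32 ≡ 1473^2 = 2169729 ≡ 1019
768^64 ≡ 1019^2 = 1038361 ≡ 1496
768^128 ≡ 1496^2 = 2238016 ≡ 1237
768^256 ≡ 1237^2 = 1530169 ≡ 991
768^512 ≡ 991^2 = 982081 ≡ 621
768^1024 ≡ 621^2 = 385641 ≡ 972
1409 = 1024 + 256 + 128 + 1, so 768^1409 ≡ 972·991·1237·768 ≡ 827 (mod 1583)
R · y^e mod p:
144^2 = 20736 ≡ 157
144^4 ≡ 157^2 = 24649 ≡ 904
144^8 ≡ 904^2 = 817216 ≡ 388
144^16 ≡ 388^2 = 150544 ≡ 159
144^32 ≡ 159^2 = 25281 ≡ 1536
144^64 ≡ 1536^2 = 2359296 ≡ 626
144^128 ≡ 626^2 = 391876 ≡ 875
144^256 ≡ 875^2 = 765625 ≡ 1036
144^512 ≡ 1036^2 = 1073296 ≡ 22
867 = 512 + 256 + 64 + 32 + 2 + 1, so 144^867 ≡ 22·1036·626·1536·157·144 ≡ 737 (mod 1583)
1045·737 = 770165 ≡ 827 (mod 1583)
827 ≡ 827 (mod 1583); signature holds.

passes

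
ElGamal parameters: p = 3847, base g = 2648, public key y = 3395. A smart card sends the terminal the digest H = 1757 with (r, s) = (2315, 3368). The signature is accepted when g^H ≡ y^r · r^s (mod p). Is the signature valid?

Left side g^H mod p:
2648^2 = 7011904 ≡ 2670
2648^4 ≡ 2670^2 = 7128900 ≡ 409
2648^8 ≡ 409^2 = 167281 ≡ 1860
2648^16 ≡ 1860^2 = 3459600 ≡ 1147
2648^32 ≡ 1147^2 = 1315609 ≡ 3782
2648^64 ≡ 3782^2 = 14303524 ≡ 378
2648^128 ≡ 378^2 = 142884 ≡ 545
2648^256 ≡ 545^2 = 297025 ≡ 806
2648^512 ≡ 806^2 = 649636 ≡ 3340
2648^1024 ≡ 3340^2 = 11155600 ≡ 3147
1757 = 1024 + 512 + 128 + 64 + 16 + 8 + 4 + 1, so 2648^1757 ≡ 3147·3340·545·378·1147·1860·409·2648 ≡ 2212 (mod 3847)
Right side y^r · r^s mod p:
3395^2 = 11526025 ≡ 413
3395^4 ≡ 413^2 = 170569 ≡ 1301
3395^8 ≡ 1301^2 = 1692601 ≡ 3768
3395^16 ≡ 3768^2 = 14197824 ≡ 2394
3395^32 ≡ 2394^2 = 5731236 ≡ 3053
3395^64 ≡ 3053^2 = 9320809 ≡ 3375
3395^128 ≡ 3375^2 = 11390625 ≡ 3505
3395^256 ≡ 3505^2 = 12285025 ≡ 1554
3395^512 ≡ 1554^2 = 2414916 ≡ 2847
3395^1024 ≡ 2847^2 = 8105409 ≡ 3627
3395^2048 ≡ 3627^2 = 13155129 ≡ 2236
2315 = 2048 + 256 + 8 + 2 + 1, so 3395^2315 ≡ 2236·1554·3768·413·3395 ≡ 3661 (mod 3847)
2315^2 = 5359225 ≡ 354
2315^4 ≡ 354^2 = 125316 ≡ 2212
2315^8 ≡ 2212^2 = 4892944 ≡ 3407
2315^16 ≡ 3407^2 = 11607649 ≡ 1250
2315^32 ≡ 1250^2 = 1562500 ≡ 618
2315^64 ≡ 618^2 = 381924 ≡ 1071
2315^128 ≡ 1071^2 = 1147041 ≡ 635
2315^256 ≡ 635^2 = 403225 ≡ 3137
2315^512 ≡ 3137^2 = 9840769 ≡ 143
2315^1024 ≡ 143^2 = 20449 ≡ 1214
2315^2048 ≡ 1214^2 = 1473796 ≡ 395
3368 = 2048 + 1024 + 256 + 32 + 8, so 2315^3368 ≡ 395·1214·3137·618·3407 ≡ 3144 (mod 3847)
3661·3144 = 11510184 ≡ 3807 (mod 3847)
2212 ≠ 3807, so verification fails.

invalid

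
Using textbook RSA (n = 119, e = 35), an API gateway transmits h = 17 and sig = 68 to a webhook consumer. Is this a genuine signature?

genuine

Squares mod 119: sig^1≡68, sig^2≡102, sig^4≡51, sig^8≡102, sig^16≡51, sig^32≡102
35 = 32 + 2 + 1, so sig^35 ≡ 102·102·68 ≡ 17 (mod 119)
sig^35 mod 119 = 17 matches h.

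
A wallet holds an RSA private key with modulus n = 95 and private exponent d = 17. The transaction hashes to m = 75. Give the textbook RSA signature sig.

m^2 ≡ 75^2 = 5625 ≡ 20
m^4 ≡ 20^2 = 400 ≡ 20
m^8 ≡ 20^2 = 400 ≡ 20
m^16 ≡ 20^2 = 400 ≡ 20
17 = 16 + 1, so m^17 ≡ 20·75 ≡ 75 (mod 95)

75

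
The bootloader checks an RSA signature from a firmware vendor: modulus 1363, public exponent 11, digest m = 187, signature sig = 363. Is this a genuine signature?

forged

Squares mod 1363: sig^1≡363, sig^2≡921, sig^4≡455, sig^8≡1212
11 = 8 + 2 + 1, so sig^11 ≡ 1212·921·363 ≡ 21 (mod 1363)
21 ≠ 187, so verification fails.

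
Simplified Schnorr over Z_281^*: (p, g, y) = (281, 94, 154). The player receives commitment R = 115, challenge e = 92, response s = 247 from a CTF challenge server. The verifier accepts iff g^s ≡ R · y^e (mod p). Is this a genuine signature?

forged

g^s mod p:
Squares mod 281: 94^1≡94, 94^2≡125, 94^4≡170, 94^8≡238, 94^16≡163, 94^32≡155, 94^64≡140, 94^128≡211
247 = 128 + 64 + 32 + 16 + 4 + 2 + 1, so 94^247 ≡ 211·140·155·163·170·125·94 ≡ 194 (mod 281)
R · y^e mod p:
Squares mod 281: 154^1≡154, 154^2≡112, 154^4≡180, 154^8≡85, 154^16≡200, 154^32≡98, 154^64≡50
92 = 64 + 16 + 8 + 4, so 154^92 ≡ 50·200·85·180 ≡ 277 (mod 281)
115·277 = 31855 ≡ 102 (mod 281)
194 ≠ 102; the check fails.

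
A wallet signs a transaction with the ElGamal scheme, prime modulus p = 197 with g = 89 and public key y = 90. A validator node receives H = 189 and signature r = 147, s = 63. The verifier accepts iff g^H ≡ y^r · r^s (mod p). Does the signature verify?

Left side g^H mod p:
Squares mod 197: 89^1≡89, 89^2≡41, 89^4≡105, 89^8≡190, 89^16≡49, 89^32≡37, 89^64≡187, 89^128≡100
189 = 128 + 32 + 16 + 8 + 4 + 1, so 89^189 ≡ 100·37·49·190·105·89 ≡ 128 (mod 197)
Right side y^r · r^s mod p:
Squares mod 197: 90^1≡90, 90^2≡23, 90^4≡135, 90^8≡101, 90^16≡154, 90^32≡76, 90^64≡63, 90^128≡29
147 = 128 + 16 + 2 + 1, so 90^147 ≡ 29·154·23·90 ≡ 1 (mod 197)
Squares mod 197: 147^1≡147, 147^2≡136, 147^4≡175, 147^8≡90, 147^16≡23, 147^32≡135
63 = 32 + 16 + 8 + 4 + 2 + 1, so 147^63 ≡ 135·23·90·175·136·147 ≡ 128 (mod 197)
1·128 = 128 ≡ 128 (mod 197)
128 ≡ 128 (mod 197), so the signature is genuine.

verifies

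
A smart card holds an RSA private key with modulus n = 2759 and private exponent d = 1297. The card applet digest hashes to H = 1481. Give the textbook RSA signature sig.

1894

H^2 ≡ 1481^2 = 2193361 ≡ 2715
H^4 ≡ 2715^2 = 7371225 ≡ 1936
H^8 ≡ 1936^2 = 3748096 ≡ 1374
H^16 ≡ 1374^2 = 1887876 ≡ 720
H^32 ≡ 720^2 = 518400 ≡ 2467
H^64 ≡ 2467^2 = 6086089 ≡ 2494
H^128 ≡ 2494^2 = 6220036 ≡ 1250
H^256 ≡ 1250^2 = 1562500 ≡ 906
H^512 ≡ 906^2 = 820836 ≡ 1413
H^1024 ≡ 1413^2 = 1996569 ≡ 1812
1297 = 1024 + 256 + 16 + 1, so H^1297 ≡ 1812·906·720·1481 ≡ 1894 (mod 2759)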